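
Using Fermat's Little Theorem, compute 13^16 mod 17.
By Fermat's Little Theorem, 13^{16} ≡ 1 (mod 17) since 17 is prime and gcd(13, 17) = 1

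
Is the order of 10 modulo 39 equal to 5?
No, the actual order is 6, not 5.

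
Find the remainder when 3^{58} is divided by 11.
By Fermat: 3^{10} ≡ 1 (mod 11). 58 = 5×10 + 8. So 3^{58} ≡ 3^{8} ≡ 5 (mod 11)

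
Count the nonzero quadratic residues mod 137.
For prime 137, there are (p-1)/2 = (137-1)/2 = 68 quadratic residues (excluding 0).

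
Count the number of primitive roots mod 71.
Number of primitive roots mod 71 = φ(70) = 24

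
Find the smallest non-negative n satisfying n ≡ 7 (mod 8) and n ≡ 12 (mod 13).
M = 8 × 13 = 104. M₁ = 13, y₁ ≡ 5 (mod 8). M₂ = 8, y₂ ≡ 5 (mod 13). n = 7×13×5 + 12×8×5 ≡ 103 (mod 104)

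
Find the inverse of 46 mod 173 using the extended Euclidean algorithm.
Extended GCD: 46(79) + 173(-21) = 1. So 46^(-1) ≡ 79 ≡ 79 (mod 173). Verify: 46 × 79 = 3634 ≡ 1 (mod 173)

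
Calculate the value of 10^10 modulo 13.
10 = 8 + 2 (binary 1010). Repeated squaring mod 13: 10^1 ≡ 10; 10^2 ≡ 10² = 100 ≡ 9; 10^4 ≡ 9² = 81 ≡ 3; 10^8 ≡ 3² = 9 ≡ 9. Multiply: 10^10 = 10^8 × 10^2 ≡ 9 × 9 (mod 13): 9 × 9 = 81 ≡ 3. So 10^10 ≡ 3 (mod 13).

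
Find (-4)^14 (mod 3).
Using Fermat: (-4)^{2} ≡ 1 (mod 3). 14 ≡ 0 (mod 2). So (-4)^{14} ≡ (-4)^{0} ≡ 1 (mod 3)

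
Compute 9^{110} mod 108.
81

Using successive squaring:
Binary expansion of 110: 1101110
Powers of 9 mod 108 (each is the square of the previous):
  9^1 ≡ 9 (mod 108)
  9^2 ≡ 9² = 81 ≡ 81 (mod 108)
  9^4 ≡ 81² = 6561 ≡ 81 (mod 108)
  9^8 ≡ 81² = 6561 ≡ 81 (mod 108)
  9^16 ≡ 81² = 6561 ≡ 81 (mod 108)
  9^32 ≡ 81² = 6561 ≡ 81 (mod 108)
  9^64 ≡ 81² = 6561 ≡ 81 (mod 108)
110 = 64 + 32 + 8 + 4 + 2, so 9^110 = 9^64 × 9^32 × 9^8 × 9^4 × 9^2 ≡ 81 × 81 × 81 × 81 × 81 (mod 108)
Multiplying step by step:
  81 × 81 = 6561 ≡ 81 (mod 108)
  81 × 81 = 6561 ≡ 81 (mod 108)
  81 × 81 = 6561 ≡ 81 (mod 108)
  81 × 81 = 6561 ≡ 81 (mod 108)
Result: 9^110 ≡ 81 (mod 108)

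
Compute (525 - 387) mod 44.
6

(525 - 387) = 138
138 mod 44 = 6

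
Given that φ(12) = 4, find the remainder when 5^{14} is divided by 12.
By Euler: 5^{4} ≡ 1 (mod 12) since gcd(5, 12) = 1. 14 = 3×4 + 2. So 5^{14} ≡ 5^{2} ≡ 1 (mod 12)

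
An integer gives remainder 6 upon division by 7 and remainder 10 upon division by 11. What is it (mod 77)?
M = 7 × 11 = 77. M₁ = 11, y₁ ≡ 2 (mod 7). M₂ = 7, y₂ ≡ 8 (mod 11). m = 6×11×2 + 10×7×8 ≡ 76 (mod 77). The smallest positive such number is 76.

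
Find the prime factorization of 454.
2 × 227

Divide by primes starting from smallest:
454 ÷ 2 = 227
227 ÷ 227 = 1

454 = 2 × 227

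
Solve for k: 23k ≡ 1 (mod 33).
23

Since gcd(23, 33) = 1 divides 1, a solution exists.
Multiply both sides by the inverse of 23 mod 33:
  23^(-1) mod 33 = 23
  x ≡ 23 × 1 ≡ 23 ≡ 23 (mod 33)
Verification: 23 × 23 = 529 = 16 × 33 + 1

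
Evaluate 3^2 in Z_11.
2 = 2 (binary 10). Repeated squaring mod 11: 3^1 ≡ 3; 3^2 ≡ 3² = 9 ≡ 9. So 3^2 ≡ 9 (mod 11).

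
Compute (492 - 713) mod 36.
31

(492 - 713) = -221
-221 mod 36 = 31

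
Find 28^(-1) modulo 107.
65

Using Extended Euclidean Algorithm:
gcd(28, 107) = 1
Bezout coefficients: 28 × -42 + 107 × 11 = 1
So 28 × -42 ≡ 1 (mod 107)
The inverse is -42 mod 107 = 65
Verification: 28 × 65 = 1820 = 17 × 107 + 1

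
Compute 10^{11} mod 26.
4

Using successive squaring:
Binary expansion of 11: 1011
Powers of 10 mod 26 (each is the square of the previous):
  10^1 ≡ 10 (mod 26)
  10^2 ≡ 10² = 100 ≡ 22 (mod 26)
  10^4 ≡ 22² = 484 ≡ 16 (mod 26)
  10^8 ≡ 16² = 256 ≡ 22 (mod 26)
11 = 8 + 2 + 1, so 10^11 = 10^8 × 10^2 × 10^1 ≡ 22 × 22 × 10 (mod 26)
Multiplying step by step:
  22 × 22 = 484 ≡ 16 (mod 26)
  16 × 10 = 160 ≡ 4 (mod 26)
Result: 10^11 ≡ 4 (mod 26)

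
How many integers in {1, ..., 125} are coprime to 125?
100

Prime factorization: 125 = 5^3
Using the formula φ(n) = n × Π(1 - 1/p) for each prime factor p:
φ(125) = 125 × (1 - 1/5)
φ(125) = 100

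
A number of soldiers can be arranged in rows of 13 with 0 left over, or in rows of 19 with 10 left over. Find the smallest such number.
M = 13 × 19 = 247. M₁ = 19, y₁ ≡ 11 (mod 13). M₂ = 13, y₂ ≡ 3 (mod 19). r = 0×19×11 + 10×13×3 ≡ 143 (mod 247). The smallest positive such number is 143.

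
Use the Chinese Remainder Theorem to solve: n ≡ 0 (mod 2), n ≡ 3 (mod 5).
M = 2 × 5 = 10. M₁ = 5, y₁ ≡ 1 (mod 2). M₂ = 2, y₂ ≡ 3 (mod 5). n = 0×5×1 + 3×2×3 ≡ 8 (mod 10)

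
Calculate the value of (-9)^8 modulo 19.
(-9) ≡ 10 (mod 19). 8 = 8 (binary 1000). Repeated squaring mod 19: 10^1 ≡ 10; 10^2 ≡ 10² = 100 ≡ 5; 10^4 ≡ 5² = 25 ≡ 6; 10^8 ≡ 6² = 36 ≡ 17. So (-9)^8 ≡ 17 (mod 19).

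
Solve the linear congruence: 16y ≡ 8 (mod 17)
9

Since gcd(16, 17) = 1 divides 8, a solution exists.
Multiply both sides by the inverse of 16 mod 17:
  16^(-1) mod 17 = 16
  x ≡ 16 × 8 ≡ 128 ≡ 9 (mod 17)
Verification: 16 × 9 = 144 = 8 × 17 + 8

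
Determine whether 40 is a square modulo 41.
By Euler's criterion: 40^{20} ≡ 1 (mod 41). Since this equals 1, 40 is a QR.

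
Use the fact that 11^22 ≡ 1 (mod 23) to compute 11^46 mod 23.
By Fermat: 11^{22} ≡ 1 (mod 23). 46 = 2×22 + 2. So 11^{46} ≡ 11^{2} ≡ 6 (mod 23)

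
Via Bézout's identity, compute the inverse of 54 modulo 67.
Extended GCD: 54(-31) + 67(25) = 1. So 54^(-1) ≡ 36 ≡ 36 (mod 67). Verify: 54 × 36 = 1944 ≡ 1 (mod 67)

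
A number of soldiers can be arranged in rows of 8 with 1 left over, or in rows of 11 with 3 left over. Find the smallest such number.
M = 8 × 11 = 88. M₁ = 11, y₁ ≡ 3 (mod 8). M₂ = 8, y₂ ≡ 7 (mod 11). y = 1×11×3 + 3×8×7 ≡ 25 (mod 88). The smallest positive such number is 25.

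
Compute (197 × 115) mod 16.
15

(197 × 115) = 22655
22655 mod 16 = 15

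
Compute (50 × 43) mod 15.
5

(50 × 43) = 2150
2150 mod 15 = 5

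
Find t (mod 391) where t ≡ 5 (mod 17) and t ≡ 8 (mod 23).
M = 17 × 23 = 391. M₁ = 23, y₁ ≡ 3 (mod 17). M₂ = 17, y₂ ≡ 19 (mod 23). t = 5×23×3 + 8×17×19 ≡ 192 (mod 391)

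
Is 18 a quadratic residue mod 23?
By Euler's criterion: 18^{11} ≡ 1 (mod 23). Since this equals 1, 18 is a QR.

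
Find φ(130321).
123462

Prime factorization: 130321 = 19^4
Using the formula φ(n) = n × Π(1 - 1/p) for each prime factor p:
φ(130321) = 130321 × (1 - 1/19)
φ(130321) = 123462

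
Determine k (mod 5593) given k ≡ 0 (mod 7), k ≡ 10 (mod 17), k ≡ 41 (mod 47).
3801

Using the Chinese Remainder Theorem:
M = product of moduli = 5593
For equation 1: M_1 = 799, 799 ≡ 1 (mod 7), inverse of 799 mod 7 is 1 (check: 1 × 1 = 1 ≡ 1 (mod 7))
For equation 2: M_2 = 329, 329 ≡ 6 (mod 17), inverse of 329 mod 17 is 3 (check: 6 × 3 = 18 ≡ 1 (mod 17))
For equation 3: M_3 = 119, 119 ≡ 25 (mod 47), inverse of 119 mod 47 is 32 (check: 25 × 32 = 800 ≡ 1 (mod 47))
Combine: k ≡ Σ r_i×M_i×(M_i⁻¹ mod m_i) = 0×799×1 + 10×329×3 + 41×119×32 = 0 + 9870 + 156128 = 165998
165998 mod 5593 = 3801
k ≡ 3801 (mod 5593)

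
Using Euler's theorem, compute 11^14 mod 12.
By Euler: 11^{4} ≡ 1 (mod 12) since gcd(11, 12) = 1. 14 = 3×4 + 2. So 11^{14} ≡ 11^{2} ≡ 1 (mod 12)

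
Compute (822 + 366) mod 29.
28

(822 + 366) = 1188
1188 mod 29 = 28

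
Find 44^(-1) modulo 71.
21

Using Extended Euclidean Algorithm:
gcd(44, 71) = 1
Bezout coefficients: 44 × 21 + 71 × -13 = 1
So 44 × 21 ≡ 1 (mod 71)
The inverse is 21 mod 71 = 21
Verification: 44 × 21 = 924 = 13 × 71 + 1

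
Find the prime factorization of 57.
3 × 19

Divide by primes starting from smallest:
57 ÷ 3 = 19
19 ÷ 19 = 1

57 = 3 × 19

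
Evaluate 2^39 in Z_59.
Using repeated squaring. 39 = 32 + 4 + 2 + 1 (binary 100111). Repeated squaring mod 59: 2^1 ≡ 2; 2^2 ≡ 2² = 4 ≡ 4; 2^4 ≡ 4² = 16 ≡ 16; 2^8 ≡ 16² = 256 ≡ 20; 2^16 ≡ 20² = 400 ≡ 46; 2^32 ≡ 46² = 2116 ≡ 51. Multiply: 2^39 = 2^32 × 2^4 × 2^2 × 2^1 ≡ 51 × 16 × 4 × 2 (mod 59): 51 × 16 = 816 ≡ 49; 49 × 4 = 196 ≡ 19; 19 × 2 = 38 ≡ 38. So 2^39 ≡ 38 (mod 59).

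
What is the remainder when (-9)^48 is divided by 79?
Using repeated squaring. (-9) ≡ 70 (mod 79). 48 = 32 + 16 (binary 110000). Repeated squaring mod 79: 70^1 ≡ 70; 70^2 ≡ 70² = 4900 ≡ 2; 70^4 ≡ 2² = 4 ≡ 4; 70^8 ≡ 4² = 16 ≡ 16; 70^16 ≡ 16² = 256 ≡ 19; 70^32 ≡ 19² = 361 ≡ 45. Multiply: (-9)^48 ≡ 70^32 × 70^16 ≡ 45 × 19 (mod 79): 45 × 19 = 855 ≡ 65. So (-9)^48 ≡ 65 (mod 79).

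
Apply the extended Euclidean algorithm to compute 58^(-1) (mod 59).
Extended GCD: 58(-1) + 59(1) = 1. So 58^(-1) ≡ 58 ≡ 58 (mod 59). Verify: 58 × 58 = 3364 ≡ 1 (mod 59)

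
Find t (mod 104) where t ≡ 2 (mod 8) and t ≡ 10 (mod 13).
M = 8 × 13 = 104. M₁ = 13, y₁ ≡ 5 (mod 8). M₂ = 8, y₂ ≡ 5 (mod 13). t = 2×13×5 + 10×8×5 ≡ 10 (mod 104)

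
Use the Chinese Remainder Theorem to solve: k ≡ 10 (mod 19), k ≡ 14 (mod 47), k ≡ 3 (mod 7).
3069

Using the Chinese Remainder Theorem:
M = product of moduli = 6251
For equation 1: M_1 = 329, 329 ≡ 6 (mod 19), inverse of 329 mod 19 is 16 (check: 6 × 16 = 96 ≡ 1 (mod 19))
For equation 2: M_2 = 133, 133 ≡ 39 (mod 47), inverse of 133 mod 47 is 41 (check: 39 × 41 = 1599 ≡ 1 (mod 47))
For equation 3: M_3 = 893, 893 ≡ 4 (mod 7), inverse of 893 mod 7 is 2 (check: 4 × 2 = 8 ≡ 1 (mod 7))
Combine: k ≡ Σ r_i×M_i×(M_i⁻¹ mod m_i) = 10×329×16 + 14×133×41 + 3×893×2 = 52640 + 76342 + 5358 = 134340
134340 mod 6251 = 3069
k ≡ 3069 (mod 6251)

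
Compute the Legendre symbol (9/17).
(9/17) = 9^{8} mod 17 = 1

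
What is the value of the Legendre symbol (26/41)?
(26/41) = 26^{20} mod 41 = -1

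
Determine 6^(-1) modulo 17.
6^(-1) ≡ 3 (mod 17). Verification: 6 × 3 = 18 ≡ 1 (mod 17)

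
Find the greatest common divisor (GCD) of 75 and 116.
1

Using the Euclidean algorithm:
75 = 0 × 116 + 75
116 = 1 × 75 + 41
75 = 1 × 41 + 34
41 = 1 × 34 + 7
34 = 4 × 7 + 6
7 = 1 × 6 + 1
6 = 6 × 1 + 0

GCD(75, 116) = 1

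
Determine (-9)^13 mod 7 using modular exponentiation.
Using Fermat: (-9)^{6} ≡ 1 (mod 7). 13 ≡ 1 (mod 6). So (-9)^{13} ≡ (-9)^{1} ≡ 5 (mod 7)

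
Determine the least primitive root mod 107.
p - 1 = 106 has prime divisors 2, 53. h is a primitive root mod 107 iff h^(106/q) ≢ 1 (mod 107) for each such q.
h = 2: 2^53 ≡ 106, 2^2 ≡ 4 (mod 107); none is 1, so 2 has order 106 and is a primitive root.
The smallest primitive root mod 107 is g = 2.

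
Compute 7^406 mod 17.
Using Fermat: 7^{16} ≡ 1 (mod 17). 406 ≡ 6 (mod 16). So 7^{406} ≡ 7^{6} ≡ 9 (mod 17)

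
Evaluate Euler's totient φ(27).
18

Prime factorization: 27 = 3^3
Using the formula φ(n) = n × Π(1 - 1/p) for each prime factor p:
φ(27) = 27 × (1 - 1/3)
φ(27) = 18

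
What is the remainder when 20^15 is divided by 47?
Using repeated squaring. 15 = 8 + 4 + 2 + 1 (binary 1111). Repeated squaring mod 47: 20^1 ≡ 20; 20^2 ≡ 20² = 400 ≡ 24; 20^4 ≡ 24² = 576 ≡ 12; 20^8 ≡ 12² = 144 ≡ 3. Multiply: 20^15 = 20^8 × 20^4 × 20^2 × 20^1 ≡ 3 × 12 × 24 × 20 (mod 47): 3 × 12 = 36 ≡ 36; 36 × 24 = 864 ≡ 18; 18 × 20 = 360 ≡ 31. So 20^15 ≡ 31 (mod 47).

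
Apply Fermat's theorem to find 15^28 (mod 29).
By Fermat's Little Theorem, 15^{28} ≡ 1 (mod 29) since 29 is prime and gcd(15, 29) = 1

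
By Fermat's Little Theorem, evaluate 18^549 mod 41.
By Fermat: 18^{40} ≡ 1 (mod 41). 549 ≡ 29 (mod 40). So 18^{549} ≡ 18^{29} ≡ 16 (mod 41)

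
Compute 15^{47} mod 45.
0

Using successive squaring:
Binary expansion of 47: 101111
Powers of 15 mod 45 (each is the square of the previous):
  15^1 ≡ 15 (mod 45)
  15^2 ≡ 15² = 225 ≡ 0 (mod 45)
  15^4 ≡ 0² = 0 ≡ 0 (mod 45)
  15^8 ≡ 0² = 0 ≡ 0 (mod 45)
  15^16 ≡ 0² = 0 ≡ 0 (mod 45)
  15^32 ≡ 0² = 0 ≡ 0 (mod 45)
47 = 32 + 8 + 4 + 2 + 1, so 15^47 = 15^32 × 15^8 × 15^4 × 15^2 × 15^1 ≡ 0 × 0 × 0 × 0 × 15 (mod 45)
Multiplying step by step:
  0 × 0 = 0 ≡ 0 (mod 45)
  0 × 0 = 0 ≡ 0 (mod 45)
  0 × 0 = 0 ≡ 0 (mod 45)
  0 × 15 = 0 ≡ 0 (mod 45)
Result: 15^47 ≡ 0 (mod 45)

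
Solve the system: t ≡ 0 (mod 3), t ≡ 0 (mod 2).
M = 3 × 2 = 6. M₁ = 2, y₁ ≡ 2 (mod 3). M₂ = 3, y₂ ≡ 1 (mod 2). t = 0×2×2 + 0×3×1 ≡ 0 (mod 6)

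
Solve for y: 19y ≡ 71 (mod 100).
9

Since gcd(19, 100) = 1 divides 71, a solution exists.
Multiply both sides by the inverse of 19 mod 100:
  19^(-1) mod 100 = 79
  x ≡ 79 × 71 ≡ 5609 ≡ 9 (mod 100)
Verification: 19 × 9 = 171 = 1 × 100 + 71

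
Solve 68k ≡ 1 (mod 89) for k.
68^(-1) ≡ 72 (mod 89). Verification: 68 × 72 = 4896 ≡ 1 (mod 89)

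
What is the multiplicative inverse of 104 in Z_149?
104^(-1) ≡ 96 (mod 149). Verification: 104 × 96 = 9984 ≡ 1 (mod 149)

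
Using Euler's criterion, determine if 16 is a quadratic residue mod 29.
By Euler's criterion: 16^{14} ≡ 1 (mod 29). Since this equals 1, 16 is a QR.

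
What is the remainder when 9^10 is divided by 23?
10 = 8 + 2 (binary 1010). Repeated squaring mod 23: 9^1 ≡ 9; 9^2 ≡ 9² = 81 ≡ 12; 9^4 ≡ 12² = 144 ≡ 6; 9^8 ≡ 6² = 36 ≡ 13. Multiply: 9^10 = 9^8 × 9^2 ≡ 13 × 12 (mod 23): 13 × 12 = 156 ≡ 18. So 9^10 ≡ 18 (mod 23).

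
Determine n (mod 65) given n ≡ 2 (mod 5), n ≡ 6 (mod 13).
32

Using the Chinese Remainder Theorem:
M = product of moduli = 65
For equation 1: M_1 = 13, 13 ≡ 3 (mod 5), inverse of 13 mod 5 is 2 (check: 3 × 2 = 6 ≡ 1 (mod 5))
For equation 2: M_2 = 5, 5 ≡ 5 (mod 13), inverse of 5 mod 13 is 8 (check: 5 × 8 = 40 ≡ 1 (mod 13))
Combine: n ≡ Σ r_i×M_i×(M_i⁻¹ mod m_i) = 2×13×2 + 6×5×8 = 52 + 240 = 292
292 mod 65 = 32
n ≡ 32 (mod 65)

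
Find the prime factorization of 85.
5 × 17

Divide by primes starting from smallest:
85 ÷ 5 = 17
17 ÷ 17 = 1

85 = 5 × 17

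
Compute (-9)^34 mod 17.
Using Fermat: (-9)^{16} ≡ 1 (mod 17). 34 ≡ 2 (mod 16). So (-9)^{34} ≡ (-9)^{2} ≡ 13 (mod 17)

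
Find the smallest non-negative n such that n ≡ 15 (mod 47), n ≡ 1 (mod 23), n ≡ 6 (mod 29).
4762

Using the Chinese Remainder Theorem:
M = product of moduli = 31349
For equation 1: M_1 = 667, 667 ≡ 9 (mod 47), inverse of 667 mod 47 is 21 (check: 9 × 21 = 189 ≡ 1 (mod 47))
For equation 2: M_2 = 1363, 1363 ≡ 6 (mod 23), inverse of 1363 mod 23 is 4 (check: 6 × 4 = 24 ≡ 1 (mod 23))
For equation 3: M_3 = 1081, 1081 ≡ 8 (mod 29), inverse of 1081 mod 29 is 11 (check: 8 × 11 = 88 ≡ 1 (mod 29))
Combine: n ≡ Σ r_i×M_i×(M_i⁻¹ mod m_i) = 15×667×21 + 1×1363×4 + 6×1081×11 = 210105 + 5452 + 71346 = 286903
286903 mod 31349 = 4762
n ≡ 4762 (mod 31349)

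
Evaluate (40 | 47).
(40/47) = 40^{23} mod 47 = -1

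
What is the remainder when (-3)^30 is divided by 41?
Using repeated squaring. (-3) ≡ 38 (mod 41). 30 = 16 + 8 + 4 + 2 (binary 11110). Repeated squaring mod 41: 38^1 ≡ 38; 38^2 ≡ 38² = 1444 ≡ 9; 38^4 ≡ 9² = 81 ≡ 40; 38^8 ≡ 40² = 1600 ≡ 1; 38^16 ≡ 1² = 1 ≡ 1. Multiply: (-3)^30 ≡ 38^16 × 38^8 × 38^4 × 38^2 ≡ 1 × 1 × 40 × 9 (mod 41): 1 × 1 = 1 ≡ 1; 1 × 40 = 40 ≡ 40; 40 × 9 = 360 ≡ 32. So (-3)^30 ≡ 32 (mod 41).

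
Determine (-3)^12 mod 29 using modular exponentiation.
Using repeated squaring. (-3) ≡ 26 (mod 29). 12 = 8 + 4 (binary 1100). Repeated squaring mod 29: 26^1 ≡ 26; 26^2 ≡ 26² = 676 ≡ 9; 26^4 ≡ 9² = 81 ≡ 23; 26^8 ≡ 23² = 529 ≡ 7. Multiply: (-3)^12 ≡ 26^8 × 26^4 ≡ 7 × 23 (mod 29): 7 × 23 = 161 ≡ 16. So (-3)^12 ≡ 16 (mod 29).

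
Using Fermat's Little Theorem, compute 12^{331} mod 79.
58

By Fermat's Little Theorem, a^(p-1) ≡ 1 (mod p) for prime p and gcd(a, p) = 1
Here p = 79, so 12^78 ≡ 1 (mod 79)
We can reduce the exponent: 331 mod 78 = 19
So 12^331 ≡ 12^19 (mod 79)
Computing: 12^19 mod 79 = 58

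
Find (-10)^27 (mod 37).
Using repeated squaring. (-10) ≡ 27 (mod 37). 27 = 16 + 8 + 2 + 1 (binary 11011). Repeated squaring mod 37: 27^1 ≡ 27; 27^2 ≡ 27² = 729 ≡ 26; 27^4 ≡ 26² = 676 ≡ 10; 27^8 ≡ 10² = 100 ≡ 26; 27^16 ≡ 26² = 676 ≡ 10. Multiply: (-10)^27 ≡ 27^16 × 27^8 × 27^2 × 27^1 ≡ 10 × 26 × 26 × 27 (mod 37): 10 × 26 = 260 ≡ 1; 1 × 26 = 26 ≡ 26; 26 × 27 = 702 ≡ 36. So (-10)^27 ≡ 36 (mod 37).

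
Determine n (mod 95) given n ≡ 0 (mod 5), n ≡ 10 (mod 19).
10

Using the Chinese Remainder Theorem:
M = product of moduli = 95
For equation 1: M_1 = 19, 19 ≡ 4 (mod 5), inverse of 19 mod 5 is 4 (check: 4 × 4 = 16 ≡ 1 (mod 5))
For equation 2: M_2 = 5, 5 ≡ 5 (mod 19), inverse of 5 mod 19 is 4 (check: 5 × 4 = 20 ≡ 1 (mod 19))
Combine: n ≡ Σ r_i×M_i×(M_i⁻¹ mod m_i) = 0×19×4 + 10×5×4 = 0 + 200 = 200
200 mod 95 = 10
n ≡ 10 (mod 95)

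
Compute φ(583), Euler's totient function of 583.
520

Prime factorization: 583 = 11 × 53
Using the formula φ(n) = n × Π(1 - 1/p) for each prime factor p:
φ(583) = 583 × (1 - 1/11) × (1 - 1/53)
φ(583) = 520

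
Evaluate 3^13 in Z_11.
Using Fermat: 3^{10} ≡ 1 (mod 11). 13 ≡ 3 (mod 10). So 3^{13} ≡ 3^{3} ≡ 5 (mod 11)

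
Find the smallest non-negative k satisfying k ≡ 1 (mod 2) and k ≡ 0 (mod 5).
M = 2 × 5 = 10. M₁ = 5, y₁ ≡ 1 (mod 2). M₂ = 2, y₂ ≡ 3 (mod 5). k = 1×5×1 + 0×2×3 ≡ 5 (mod 10)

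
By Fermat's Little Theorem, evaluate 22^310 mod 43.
By Fermat: 22^{42} ≡ 1 (mod 43). 310 = 7×42 + 16. So 22^{310} ≡ 22^{16} ≡ 11 (mod 43)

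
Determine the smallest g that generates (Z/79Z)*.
3

A primitive root g modulo p has order p-1 = 78
Prime divisors of 78: [2, 3, 13]
g is a primitive root iff g^(78/q) ≢ 1 (mod 79) for each prime divisor q
Testing small values:
  g = 2: 2^39 ≡ 1, 2^26 ≡ 23, 2^6 ≡ 64 (mod 79) → 2^39 ≡ 1, not primitive root
  g = 3: 3^39 ≡ 78, 3^26 ≡ 23, 3^6 ≡ 18 (mod 79) → none is 1, primitive root!
The smallest primitive root is 3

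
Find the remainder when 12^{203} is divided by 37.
By Fermat: 12^{36} ≡ 1 (mod 37). 203 = 5×36 + 23. So 12^{203} ≡ 12^{23} ≡ 7 (mod 37)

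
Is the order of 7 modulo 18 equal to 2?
No, the actual order is 3, not 2.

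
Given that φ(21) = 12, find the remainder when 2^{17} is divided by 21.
By Euler: 2^{12} ≡ 1 (mod 21) since gcd(2, 21) = 1. 17 = 1×12 + 5. So 2^{17} ≡ 2^{5} ≡ 11 (mod 21)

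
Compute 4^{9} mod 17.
4

Using successive squaring:
Binary expansion of 9: 1001
Powers of 4 mod 17 (each is the square of the previous):
  4^1 ≡ 4 (mod 17)
  4^2 ≡ 4² = 16 ≡ 16 (mod 17)
  4^4 ≡ 16² = 256 ≡ 1 (mod 17)
  4^8 ≡ 1² = 1 ≡ 1 (mod 17)
9 = 8 + 1, so 4^9 = 4^8 × 4^1 ≡ 1 × 4 (mod 17)
Multiplying step by step:
  1 × 4 = 4 ≡ 4 (mod 17)
Result: 4^9 ≡ 4 (mod 17)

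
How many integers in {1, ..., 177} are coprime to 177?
116

Prime factorization: 177 = 3 × 59
Using the formula φ(n) = n × Π(1 - 1/p) for each prime factor p:
φ(177) = 177 × (1 - 1/3) × (1 - 1/59)
φ(177) = 116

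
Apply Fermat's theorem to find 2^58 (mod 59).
By Fermat's Little Theorem, 2^{58} ≡ 1 (mod 59) since 59 is prime and gcd(2, 59) = 1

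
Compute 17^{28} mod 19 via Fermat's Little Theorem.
17

By Fermat's Little Theorem, a^(p-1) ≡ 1 (mod p) for prime p and gcd(a, p) = 1
Here p = 19, so 17^18 ≡ 1 (mod 19)
We can reduce the exponent: 28 mod 18 = 10
So 17^28 ≡ 17^10 (mod 19)
Computing: 17^10 mod 19 = 17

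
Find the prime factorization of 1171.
1171

Divide by primes starting from smallest:
1171 ÷ 1171 = 1

1171 = 1171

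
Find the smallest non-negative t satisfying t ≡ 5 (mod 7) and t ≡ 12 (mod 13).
M = 7 × 13 = 91. M₁ = 13, y₁ ≡ 6 (mod 7). M₂ = 7, y₂ ≡ 2 (mod 13). t = 5×13×6 + 12×7×2 ≡ 12 (mod 91)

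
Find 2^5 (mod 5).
5 = 4 + 1 (binary 101). Repeated squaring mod 5: 2^1 ≡ 2; 2^2 ≡ 2² = 4 ≡ 4; 2^4 ≡ 4² = 16 ≡ 1. Multiply: 2^5 = 2^4 × 2^1 ≡ 1 × 2 (mod 5): 1 × 2 = 2 ≡ 2. So 2^5 ≡ 2 (mod 5).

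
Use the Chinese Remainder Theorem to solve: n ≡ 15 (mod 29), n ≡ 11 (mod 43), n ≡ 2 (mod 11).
4655

Using the Chinese Remainder Theorem:
M = product of moduli = 13717
For equation 1: M_1 = 473, 473 ≡ 9 (mod 29), inverse of 473 mod 29 is 13 (check: 9 × 13 = 117 ≡ 1 (mod 29))
For equation 2: M_2 = 319, 319 ≡ 18 (mod 43), inverse of 319 mod 43 is 12 (check: 18 × 12 = 216 ≡ 1 (mod 43))
For equation 3: M_3 = 1247, 1247 ≡ 4 (mod 11), inverse of 1247 mod 11 is 3 (check: 4 × 3 = 12 ≡ 1 (mod 11))
Combine: n ≡ Σ r_i×M_i×(M_i⁻¹ mod m_i) = 15×473×13 + 11×319×12 + 2×1247×3 = 92235 + 42108 + 7482 = 141825
141825 mod 13717 = 4655
n ≡ 4655 (mod 13717)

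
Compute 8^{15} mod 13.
5

Using successive squaring:
Binary expansion of 15: 1111
Powers of 8 mod 13 (each is the square of the previous):
  8^1 ≡ 8 (mod 13)
  8^2 ≡ 8² = 64 ≡ 12 (mod 13)
  8^4 ≡ 12² = 144 ≡ 1 (mod 13)
  8^8 ≡ 1² = 1 ≡ 1 (mod 13)
15 = 8 + 4 + 2 + 1, so 8^15 = 8^8 × 8^4 × 8^2 × 8^1 ≡ 1 × 1 × 12 × 8 (mod 13)
Multiplying step by step:
  1 × 1 = 1 ≡ 1 (mod 13)
  1 × 12 = 12 ≡ 12 (mod 13)
  12 × 8 = 96 ≡ 5 (mod 13)
Result: 8^15 ≡ 5 (mod 13)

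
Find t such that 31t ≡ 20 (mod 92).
60

Since gcd(31, 92) = 1 divides 20, a solution exists.
Multiply both sides by the inverse of 31 mod 92:
  31^(-1) mod 92 = 3
  x ≡ 3 × 20 ≡ 60 ≡ 60 (mod 92)
Verification: 31 × 60 = 1860 = 20 × 92 + 20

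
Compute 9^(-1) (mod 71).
8

Using Extended Euclidean Algorithm:
gcd(9, 71) = 1
Bezout coefficients: 9 × 8 + 71 × -1 = 1
So 9 × 8 ≡ 1 (mod 71)
The inverse is 8 mod 71 = 8
Verification: 9 × 8 = 72 = 1 × 71 + 1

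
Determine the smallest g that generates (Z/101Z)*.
2

A primitive root g modulo p has order p-1 = 100
Prime divisors of 100: [2, 5]
g is a primitive root iff g^(100/q) ≢ 1 (mod 101) for each prime divisor q
Testing small values:
  g = 2: 2^50 ≡ 100, 2^20 ≡ 95 (mod 101) → none is 1, primitive root!
The smallest primitive root is 2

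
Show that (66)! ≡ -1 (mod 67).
(66)! mod 67 = 66. Since this equals -1 (mod 67), Wilson confirms 67 is prime.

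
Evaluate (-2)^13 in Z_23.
Using repeated squaring. (-2) ≡ 21 (mod 23). 13 = 8 + 4 + 1 (binary 1101). Repeated squaring mod 23: 21^1 ≡ 21; 21^2 ≡ 21² = 441 ≡ 4; 21^4 ≡ 4² = 16 ≡ 16; 21^8 ≡ 16² = 256 ≡ 3. Multiply: (-2)^13 ≡ 21^8 × 21^4 × 21^1 ≡ 3 × 16 × 21 (mod 23): 3 × 16 = 48 ≡ 2; 2 × 21 = 42 ≡ 19. So (-2)^13 ≡ 19 (mod 23).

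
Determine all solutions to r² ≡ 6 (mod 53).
The square roots of 6 mod 53 are 18 and 35. Verify: 18² = 324 ≡ 6 (mod 53)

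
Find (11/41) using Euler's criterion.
(11/41) = 11^{20} mod 41 = -1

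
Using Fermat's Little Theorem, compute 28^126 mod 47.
By Fermat: 28^{46} ≡ 1 (mod 47). 126 = 2×46 + 34. So 28^{126} ≡ 28^{34} ≡ 18 (mod 47)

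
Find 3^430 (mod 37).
Using Fermat: 3^{36} ≡ 1 (mod 37). 430 ≡ 34 (mod 36). So 3^{430} ≡ 3^{34} ≡ 33 (mod 37)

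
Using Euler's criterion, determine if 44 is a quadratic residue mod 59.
By Euler's criterion: 44^{29} ≡ 58 (mod 59). Since this equals -1 (≡ 58), 44 is not a QR.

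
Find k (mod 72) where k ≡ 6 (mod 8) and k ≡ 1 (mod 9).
M = 8 × 9 = 72. M₁ = 9, y₁ ≡ 1 (mod 8). M₂ = 8, y₂ ≡ 8 (mod 9). k = 6×9×1 + 1×8×8 ≡ 46 (mod 72)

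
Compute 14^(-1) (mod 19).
14^(-1) ≡ 15 (mod 19). Verification: 14 × 15 = 210 ≡ 1 (mod 19)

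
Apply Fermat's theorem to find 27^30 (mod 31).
By Fermat's Little Theorem, 27^{30} ≡ 1 (mod 31) since 31 is prime and gcd(27, 31) = 1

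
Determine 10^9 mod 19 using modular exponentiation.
9 = 8 + 1 (binary 1001). Repeated squaring mod 19: 10^1 ≡ 10; 10^2 ≡ 10² = 100 ≡ 5; 10^4 ≡ 5² = 25 ≡ 6; 10^8 ≡ 6² = 36 ≡ 17. Multiply: 10^9 = 10^8 × 10^1 ≡ 17 × 10 (mod 19): 17 × 10 = 170 ≡ 18. So 10^9 ≡ 18 (mod 19).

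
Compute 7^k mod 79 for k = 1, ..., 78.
g^1, g^2, ..., g^{78} mod 79: {7, 49, 27, 31, 59, 18, 47, 13, 12, 5, 35, 8, 56, 76, 58, 11, 77, 65, 60, 25, 17, 40, 43, 64, 53, 55, 69, 9, 63, 46, 6, 42, 57, 4, 28, 38, 29, 45, 78, 72, 30, 52, 48, 20, 61, 32, 66, 67, 74, 44, 71, 23, 3, 21, 68, 2, 14, 19, 54, 62, 39, 36, 15, 26, 24, 10, 70, 16, 33, 73, 37, 22, 75, 51, 41, 50, 34, 1}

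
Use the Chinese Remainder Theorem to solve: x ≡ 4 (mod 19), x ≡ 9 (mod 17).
213

Using the Chinese Remainder Theorem:
M = product of moduli = 323
For equation 1: M_1 = 17, 17 ≡ 17 (mod 19), inverse of 17 mod 19 is 9 (check: 17 × 9 = 153 ≡ 1 (mod 19))
For equation 2: M_2 = 19, 19 ≡ 2 (mod 17), inverse of 19 mod 17 is 9 (check: 2 × 9 = 18 ≡ 1 (mod 17))
Combine: x ≡ Σ r_i×M_i×(M_i⁻¹ mod m_i) = 4×17×9 + 9×19×9 = 612 + 1539 = 2151
2151 mod 323 = 213
x ≡ 213 (mod 323)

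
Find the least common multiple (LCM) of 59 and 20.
1180

First find GCD(59, 20) using the Euclidean algorithm:
59 = 2 × 20 + 19
20 = 1 × 19 + 1
19 = 19 × 1 + 0
GCD(59, 20) = 1

LCM formula: LCM(a, b) = (a × b) / GCD(a, b)
LCM(59, 20) = (59 × 20) / 1
LCM(59, 20) = 1180 / 1
LCM(59, 20) = 1180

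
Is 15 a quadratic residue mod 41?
By Euler's criterion: 15^{20} ≡ 40 (mod 41). Since this equals -1 (≡ 40), 15 is not a QR.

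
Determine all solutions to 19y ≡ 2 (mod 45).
38

Since gcd(19, 45) = 1 divides 2, a solution exists.
Multiply both sides by the inverse of 19 mod 45:
  19^(-1) mod 45 = 19
  x ≡ 19 × 2 ≡ 38 ≡ 38 (mod 45)
Verification: 19 × 38 = 722 = 16 × 45 + 2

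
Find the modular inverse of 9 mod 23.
9^(-1) ≡ 18 (mod 23). Verification: 9 × 18 = 162 ≡ 1 (mod 23)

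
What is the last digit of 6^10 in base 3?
6 ≡ 0 (mod 3). 10 = 8 + 2 (binary 1010). Repeated squaring mod 3: 0^1 ≡ 0; 0^2 ≡ 0² = 0 ≡ 0; 0^4 ≡ 0² = 0 ≡ 0; 0^8 ≡ 0² = 0 ≡ 0. Multiply: 6^10 ≡ 0^8 × 0^2 ≡ 0 × 0 (mod 3): 0 × 0 = 0 ≡ 0. So 6^10 ≡ 0 (mod 3).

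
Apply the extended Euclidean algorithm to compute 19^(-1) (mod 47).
Extended GCD: 19(5) + 47(-2) = 1. So 19^(-1) ≡ 5 ≡ 5 (mod 47). Verify: 19 × 5 = 95 ≡ 1 (mod 47)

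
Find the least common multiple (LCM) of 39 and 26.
78

First find GCD(39, 26) using the Euclidean algorithm:
39 = 1 × 26 + 13
26 = 2 × 13 + 0
GCD(39, 26) = 13

LCM formula: LCM(a, b) = (a × b) / GCD(a, b)
LCM(39, 26) = (39 × 26) / 13
LCM(39, 26) = 1014 / 13
LCM(39, 26) = 78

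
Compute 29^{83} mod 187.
79

Using successive squaring:
Binary expansion of 83: 1010011
Powers of 29 mod 187 (each is the square of the previous):
  29^1 ≡ 29 (mod 187)
  29^2 ≡ 29² = 841 ≡ 93 (mod 187)
  29^4 ≡ 93² = 8649 ≡ 47 (mod 187)
  29^8 ≡ 47² = 2209 ≡ 152 (mod 187)
  29^16 ≡ 152² = 23104 ≡ 103 (mod 187)
  29^32 ≡ 103² = 10609 ≡ 137 (mod 187)
  29^64 ≡ 137² = 18769 ≡ 69 (mod 187)
83 = 64 + 16 + 2 + 1, so 29^83 = 29^64 × 29^16 × 29^2 × 29^1 ≡ 69 × 103 × 93 × 29 (mod 187)
Multiplying step by step:
  69 × 103 = 7107 ≡ 1 (mod 187)
  1 × 93 = 93 ≡ 93 (mod 187)
  93 × 29 = 2697 ≡ 79 (mod 187)
Result: 29^83 ≡ 79 (mod 187)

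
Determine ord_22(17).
Powers of 17 mod 22: 17^1≡17, 17^2≡3, 17^3≡7, 17^4≡9, 17^5≡21, 17^6≡5, 17^7≡19, 17^8≡15, 17^9≡13, 17^10≡1. Order = 10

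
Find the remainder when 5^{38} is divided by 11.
By Fermat: 5^{10} ≡ 1 (mod 11). 38 = 3×10 + 8. So 5^{38} ≡ 5^{8} ≡ 4 (mod 11)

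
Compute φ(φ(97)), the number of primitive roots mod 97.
Number of primitive roots mod 97 = φ(96) = 32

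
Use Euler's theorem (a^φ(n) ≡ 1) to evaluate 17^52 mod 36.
By Euler: 17^{12} ≡ 1 (mod 36) since gcd(17, 36) = 1. 52 = 4×12 + 4. So 17^{52} ≡ 17^{4} ≡ 1 (mod 36)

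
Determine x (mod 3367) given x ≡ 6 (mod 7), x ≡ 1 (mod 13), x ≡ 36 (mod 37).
2848

Using the Chinese Remainder Theorem:
M = product of moduli = 3367
For equation 1: M_1 = 481, 481 ≡ 5 (mod 7), inverse of 481 mod 7 is 3 (check: 5 × 3 = 15 ≡ 1 (mod 7))
For equation 2: M_2 = 259, 259 ≡ 12 (mod 13), inverse of 259 mod 13 is 12 (check: 12 × 12 = 144 ≡ 1 (mod 13))
For equation 3: M_3 = 91, 91 ≡ 17 (mod 37), inverse of 91 mod 37 is 24 (check: 17 × 24 = 408 ≡ 1 (mod 37))
Combine: x ≡ Σ r_i×M_i×(M_i⁻¹ mod m_i) = 6×481×3 + 1×259×12 + 36×91×24 = 8658 + 3108 + 78624 = 90390
90390 mod 3367 = 2848
x ≡ 2848 (mod 3367)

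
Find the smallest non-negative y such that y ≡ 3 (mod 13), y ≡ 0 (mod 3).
3

Using the Chinese Remainder Theorem:
M = product of moduli = 39
For equation 1: M_1 = 3, 3 ≡ 3 (mod 13), inverse of 3 mod 13 is 9 (check: 3 × 9 = 27 ≡ 1 (mod 13))
For equation 2: M_2 = 13, 13 ≡ 1 (mod 3), inverse of 13 mod 3 is 1 (check: 1 × 1 = 1 ≡ 1 (mod 3))
Combine: y ≡ Σ r_i×M_i×(M_i⁻¹ mod m_i) = 3×3×9 + 0×13×1 = 81 + 0 = 81
81 mod 39 = 3
y ≡ 3 (mod 39)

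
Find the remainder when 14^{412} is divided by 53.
By Fermat: 14^{52} ≡ 1 (mod 53). 412 = 7×52 + 48. So 14^{412} ≡ 14^{48} ≡ 47 (mod 53)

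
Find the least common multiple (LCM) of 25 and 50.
50

First find GCD(25, 50) using the Euclidean algorithm:
25 = 0 × 50 + 25
50 = 2 × 25 + 0
GCD(25, 50) = 25

LCM formula: LCM(a, b) = (a × b) / GCD(a, b)
LCM(25, 50) = (25 × 50) / 25
LCM(25, 50) = 1250 / 25
LCM(25, 50) = 50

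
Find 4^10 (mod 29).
10 = 8 + 2 (binary 1010). Repeated squaring mod 29: 4^1 ≡ 4; 4^2 ≡ 4² = 16 ≡ 16; 4^4 ≡ 16² = 256 ≡ 24; 4^8 ≡ 24² = 576 ≡ 25. Multiply: 4^10 = 4^8 × 4^2 ≡ 25 × 16 (mod 29): 25 × 16 = 400 ≡ 23. So 4^10 ≡ 23 (mod 29).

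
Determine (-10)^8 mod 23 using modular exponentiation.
(-10) ≡ 13 (mod 23). 8 = 8 (binary 1000). Repeated squaring mod 23: 13^1 ≡ 13; 13^2 ≡ 13² = 169 ≡ 8; 13^4 ≡ 8² = 64 ≡ 18; 13^8 ≡ 18² = 324 ≡ 2. So (-10)^8 ≡ 2 (mod 23).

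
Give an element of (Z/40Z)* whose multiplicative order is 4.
7 has order 4 mod 40 since 7^{4} ≡ 1 (mod 40) and no smaller power works.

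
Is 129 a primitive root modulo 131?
p - 1 = 130 has prime divisors 2, 5, 13. Check 129^(130/q) mod 131 for each: 129^(130/2) = 129^65 ≡ 1, 129^(130/5) = 129^26 ≡ 53, 129^(130/13) = 129^10 ≡ 107 (mod 131). Since 129^65 ≡ 1 (mod 131), the order of 129 divides 65 (in fact the order is 65) ≠ 130, so it is not a primitive root.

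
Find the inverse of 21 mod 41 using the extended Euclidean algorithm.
Extended GCD: 21(2) + 41(-1) = 1. So 21^(-1) ≡ 2 ≡ 2 (mod 41). Verify: 21 × 2 = 42 ≡ 1 (mod 41)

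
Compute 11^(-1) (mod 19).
7

Using Extended Euclidean Algorithm:
gcd(11, 19) = 1
Bezout coefficients: 11 × 7 + 19 × -4 = 1
So 11 × 7 ≡ 1 (mod 19)
The inverse is 7 mod 19 = 7
Verification: 11 × 7 = 77 = 4 × 19 + 1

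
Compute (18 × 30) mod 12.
0

(18 × 30) = 540
540 mod 12 = 0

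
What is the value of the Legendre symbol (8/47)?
(8/47) = 8^{23} mod 47 = 1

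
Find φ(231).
120

Prime factorization: 231 = 3 × 7 × 11
Using the formula φ(n) = n × Π(1 - 1/p) for each prime factor p:
φ(231) = 231 × (1 - 1/3) × (1 - 1/7) × (1 - 1/11)
φ(231) = 120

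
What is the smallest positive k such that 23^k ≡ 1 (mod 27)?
Powers of 23 mod 27: 23^1≡23, 23^2≡16, 23^3≡17, 23^4≡13, 23^5≡2, 23^6≡19, 23^7≡5, 23^8≡7, 23^9≡26, 23^10≡4, 23^11≡11, 23^12≡10, 23^13≡14, 23^14≡25, 23^15≡8, 23^16≡22, 23^17≡20, 23^18≡1. Order = 18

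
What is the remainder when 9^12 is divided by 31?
Using repeated squaring. 12 = 8 + 4 (binary 1100). Repeated squaring mod 31: 9^1 ≡ 9; 9^2 ≡ 9² = 81 ≡ 19; 9^4 ≡ 19² = 361 ≡ 20; 9^8 ≡ 20² = 400 ≡ 28. Multiply: 9^12 = 9^8 × 9^4 ≡ 28 × 20 (mod 31): 28 × 20 = 560 ≡ 2. So 9^12 ≡ 2 (mod 31).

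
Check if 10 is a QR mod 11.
By Euler's criterion: 10^{5} ≡ 10 (mod 11). Since this equals -1 (≡ 10), 10 is not a QR.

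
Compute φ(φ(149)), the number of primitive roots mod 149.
Number of primitive roots mod 149 = φ(148) = 72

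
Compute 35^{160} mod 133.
112

Using successive squaring:
Binary expansion of 160: 10100000
Powers of 35 mod 133 (each is the square of the previous):
  35^1 ≡ 35 (mod 133)
  35^2 ≡ 35² = 1225 ≡ 28 (mod 133)
  35^4 ≡ 28² = 784 ≡ 119 (mod 133)
  35^8 ≡ 119² = 14161 ≡ 63 (mod 133)
  35^16 ≡ 63² = 3969 ≡ 112 (mod 133)
  35^32 ≡ 112² = 12544 ≡ 42 (mod 133)
  35^64 ≡ 42² = 1764 ≡ 35 (mod 133)
  35^128 ≡ 35² = 1225 ≡ 28 (mod 133)
160 = 128 + 32, so 35^160 = 35^128 × 35^32 ≡ 28 × 42 (mod 133)
Multiplying step by step:
  28 × 42 = 1176 ≡ 112 (mod 133)
Result: 35^160 ≡ 112 (mod 133)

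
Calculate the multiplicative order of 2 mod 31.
Powers of 2 mod 31: 2^1≡2, 2^2≡4, 2^3≡8, 2^4≡16, 2^5≡1. Order = 5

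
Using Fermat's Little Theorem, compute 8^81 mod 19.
By Fermat: 8^{18} ≡ 1 (mod 19). 81 = 4×18 + 9. So 8^{81} ≡ 8^{9} ≡ 18 (mod 19)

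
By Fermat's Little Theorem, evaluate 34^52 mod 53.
By Fermat's Little Theorem, 34^{52} ≡ 1 (mod 53) since 53 is prime and gcd(34, 53) = 1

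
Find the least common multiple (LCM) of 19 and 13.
247

First find GCD(19, 13) using the Euclidean algorithm:
19 = 1 × 13 + 6
13 = 2 × 6 + 1
6 = 6 × 1 + 0
GCD(19, 13) = 1

LCM formula: LCM(a, b) = (a × b) / GCD(a, b)
LCM(19, 13) = (19 × 13) / 1
LCM(19, 13) = 247 / 1
LCM(19, 13) = 247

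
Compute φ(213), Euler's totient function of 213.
140

Prime factorization: 213 = 3 × 71
Using the formula φ(n) = n × Π(1 - 1/p) for each prime factor p:
φ(213) = 213 × (1 - 1/3) × (1 - 1/71)
φ(213) = 140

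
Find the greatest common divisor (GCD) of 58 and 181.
1

Using the Euclidean algorithm:
58 = 0 × 181 + 58
181 = 3 × 58 + 7
58 = 8 × 7 + 2
7 = 3 × 2 + 1
2 = 2 × 1 + 0

GCD(58, 181) = 1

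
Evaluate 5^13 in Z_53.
Using repeated squaring. 13 = 8 + 4 + 1 (binary 1101). Repeated squaring mod 53: 5^1 ≡ 5; 5^2 ≡ 5² = 25 ≡ 25; 5^4 ≡ 25² = 625 ≡ 42; 5^8 ≡ 42² = 1764 ≡ 15. Multiply: 5^13 = 5^8 × 5^4 × 5^1 ≡ 15 × 42 × 5 (mod 53): 15 × 42 = 630 ≡ 47; 47 × 5 = 235 ≡ 23. So 5^13 ≡ 23 (mod 53).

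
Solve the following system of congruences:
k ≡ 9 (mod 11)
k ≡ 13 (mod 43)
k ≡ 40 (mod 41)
19105

Using the Chinese Remainder Theorem:
M = product of moduli = 19393
For equation 1: M_1 = 1763, 1763 ≡ 3 (mod 11), inverse of 1763 mod 11 is 4 (check: 3 × 4 = 12 ≡ 1 (mod 11))
For equation 2: M_2 = 451, 451 ≡ 21 (mod 43), inverse of 451 mod 43 is 41 (check: 21 × 41 = 861 ≡ 1 (mod 43))
For equation 3: M_3 = 473, 473 ≡ 22 (mod 41), inverse of 473 mod 41 is 28 (check: 22 × 28 = 616 ≡ 1 (mod 41))
Combine: k ≡ Σ r_i×M_i×(M_i⁻¹ mod m_i) = 9×1763×4 + 13×451×41 + 40×473×28 = 63468 + 240383 + 529760 = 833611
833611 mod 19393 = 19105
k ≡ 19105 (mod 19393)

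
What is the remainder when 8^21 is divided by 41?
Using repeated squaring. 21 = 16 + 4 + 1 (binary 10101). Repeated squaring mod 41: 8^1 ≡ 8; 8^2 ≡ 8² = 64 ≡ 23; 8^4 ≡ 23² = 529 ≡ 37; 8^8 ≡ 37² = 1369 ≡ 16; 8^16 ≡ 16² = 256 ≡ 10. Multiply: 8^21 = 8^16 × 8^4 × 8^1 ≡ 10 × 37 × 8 (mod 41): 10 × 37 = 370 ≡ 1; 1 × 8 = 8 ≡ 8. So 8^21 ≡ 8 (mod 41).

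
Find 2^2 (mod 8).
2 = 2 (binary 10). Repeated squaring mod 8: 2^1 ≡ 2; 2^2 ≡ 2² = 4 ≡ 4. So 2^2 ≡ 4 (mod 8).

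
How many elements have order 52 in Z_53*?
Number of primitive roots mod 53 = φ(52) = 24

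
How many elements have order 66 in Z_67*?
Number of primitive roots mod 67 = φ(66) = 20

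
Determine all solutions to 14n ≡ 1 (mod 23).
5

Since gcd(14, 23) = 1 divides 1, a solution exists.
Multiply both sides by the inverse of 14 mod 23:
  14^(-1) mod 23 = 5
  x ≡ 5 × 1 ≡ 5 ≡ 5 (mod 23)
Verification: 14 × 5 = 70 = 3 × 23 + 1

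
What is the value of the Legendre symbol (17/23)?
(17/23) = 17^{11} mod 23 = -1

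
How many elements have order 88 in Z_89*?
Number of primitive roots mod 89 = φ(88) = 40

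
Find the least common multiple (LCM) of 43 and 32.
1376

First find GCD(43, 32) using the Euclidean algorithm:
43 = 1 × 32 + 11
32 = 2 × 11 + 10
11 = 1 × 10 + 1
10 = 10 × 1 + 0
GCD(43, 32) = 1

LCM formula: LCM(a, b) = (a × b) / GCD(a, b)
LCM(43, 32) = (43 × 32) / 1
LCM(43, 32) = 1376 / 1
LCM(43, 32) = 1376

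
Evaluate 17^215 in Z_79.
Using Fermat: 17^{78} ≡ 1 (mod 79). 215 ≡ 59 (mod 78). So 17^{215} ≡ 17^{59} ≡ 33 (mod 79)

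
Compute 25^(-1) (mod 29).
25^(-1) ≡ 7 (mod 29). Verification: 25 × 7 = 175 ≡ 1 (mod 29)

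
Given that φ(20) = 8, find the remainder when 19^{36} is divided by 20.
By Euler: 19^{8} ≡ 1 (mod 20) since gcd(19, 20) = 1. 36 = 4×8 + 4. So 19^{36} ≡ 19^{4} ≡ 1 (mod 20)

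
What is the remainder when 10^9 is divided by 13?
9 = 8 + 1 (binary 1001). Repeated squaring mod 13: 10^1 ≡ 10; 10^2 ≡ 10² = 100 ≡ 9; 10^4 ≡ 9² = 81 ≡ 3; 10^8 ≡ 3² = 9 ≡ 9. Multiply: 10^9 = 10^8 × 10^1 ≡ 9 × 10 (mod 13): 9 × 10 = 90 ≡ 12. So 10^9 ≡ 12 (mod 13).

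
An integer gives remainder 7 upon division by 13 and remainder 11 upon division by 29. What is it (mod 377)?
M = 13 × 29 = 377. M₁ = 29, y₁ ≡ 9 (mod 13). M₂ = 13, y₂ ≡ 9 (mod 29). z = 7×29×9 + 11×13×9 ≡ 98 (mod 377). The smallest positive such number is 98.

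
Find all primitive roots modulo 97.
Primitive roots mod 97: {5, 7, 10, 13, 14, 15, 17, 21, 23, 26, 29, 37, 38, 39, 40, 41, 56, 57, 58, 59, 60, 68, 71, 74, 76, 80, 82, 83, 84, 87, 90, 92}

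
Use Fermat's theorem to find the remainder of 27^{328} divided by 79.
67

By Fermat's Little Theorem, a^(p-1) ≡ 1 (mod p) for prime p and gcd(a, p) = 1
Here p = 79, so 27^78 ≡ 1 (mod 79)
We can reduce the exponent: 328 mod 78 = 16
So 27^328 ≡ 27^16 (mod 79)
Computing: 27^16 mod 79 = 67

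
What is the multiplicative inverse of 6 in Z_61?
51

Using Extended Euclidean Algorithm:
gcd(6, 61) = 1
Bezout coefficients: 6 × -10 + 61 × 1 = 1
So 6 × -10 ≡ 1 (mod 61)
The inverse is -10 mod 61 = 51
Verification: 6 × 51 = 306 = 5 × 61 + 1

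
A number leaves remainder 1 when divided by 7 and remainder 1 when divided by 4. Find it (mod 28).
M = 7 × 4 = 28. M₁ = 4, y₁ ≡ 2 (mod 7). M₂ = 7, y₂ ≡ 3 (mod 4). r = 1×4×2 + 1×7×3 ≡ 1 (mod 28)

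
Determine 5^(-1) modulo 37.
5^(-1) ≡ 15 (mod 37). Verification: 5 × 15 = 75 ≡ 1 (mod 37)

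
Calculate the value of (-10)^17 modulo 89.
Using repeated squaring. (-10) ≡ 79 (mod 89). 17 = 16 + 1 (binary 10001). Repeated squaring mod 89: 79^1 ≡ 79; 79^2 ≡ 79² = 6241 ≡ 11; 79^4 ≡ 11² = 121 ≡ 32; 79^8 ≡ 32² = 1024 ≡ 45; 79^16 ≡ 45² = 2025 ≡ 67. Multiply: (-10)^17 ≡ 79^16 × 79^1 ≡ 67 × 79 (mod 89): 67 × 79 = 5293 ≡ 42. So (-10)^17 ≡ 42 (mod 89).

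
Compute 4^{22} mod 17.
16

Using successive squaring:
Binary expansion of 22: 10110
Powers of 4 mod 17 (each is the square of the previous):
  4^1 ≡ 4 (mod 17)
  4^2 ≡ 4² = 16 ≡ 16 (mod 17)
  4^4 ≡ 16² = 256 ≡ 1 (mod 17)
  4^8 ≡ 1² = 1 ≡ 1 (mod 17)
  4^16 ≡ 1² = 1 ≡ 1 (mod 17)
22 = 16 + 4 + 2, so 4^22 = 4^16 × 4^4 × 4^2 ≡ 1 × 1 × 16 (mod 17)
Multiplying step by step:
  1 × 1 = 1 ≡ 1 (mod 17)
  1 × 16 = 16 ≡ 16 (mod 17)
Result: 4^22 ≡ 16 (mod 17)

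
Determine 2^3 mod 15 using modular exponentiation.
3 = 2 + 1 (binary 11). Repeated squaring mod 15: 2^1 ≡ 2; 2^2 ≡ 2² = 4 ≡ 4. Multiply: 2^3 = 2^2 × 2^1 ≡ 4 × 2 (mod 15): 4 × 2 = 8 ≡ 8. So 2^3 ≡ 8 (mod 15).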